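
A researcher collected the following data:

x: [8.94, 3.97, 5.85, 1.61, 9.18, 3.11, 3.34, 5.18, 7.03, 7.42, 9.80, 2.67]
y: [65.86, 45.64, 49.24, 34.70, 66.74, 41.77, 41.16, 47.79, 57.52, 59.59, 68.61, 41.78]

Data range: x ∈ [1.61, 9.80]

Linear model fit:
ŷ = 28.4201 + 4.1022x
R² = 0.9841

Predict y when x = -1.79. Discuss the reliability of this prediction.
The equation gives ŷ = 21.0772; however x = -1.79 is 3.40 units below the observed range, so this extrapolated value should not be trusted.

Prediction calculation:
ŷ = 28.4201 + 4.1022 × (-1.79)
ŷ = 21.0772

Reliability:
- Data range: x ∈ [1.61, 9.80]
- Prediction point: x = -1.79 is 3.40 units below the observed range → this is EXTRAPOLATION, not interpolation

Why that matters here:
- R² describes fit only over the sampled x values; it says nothing about behaviour beyond them
- Real relationships often flatten, saturate, or turn nonlinear at extremes

Report the number if required, but flag clearly that it is an extrapolation.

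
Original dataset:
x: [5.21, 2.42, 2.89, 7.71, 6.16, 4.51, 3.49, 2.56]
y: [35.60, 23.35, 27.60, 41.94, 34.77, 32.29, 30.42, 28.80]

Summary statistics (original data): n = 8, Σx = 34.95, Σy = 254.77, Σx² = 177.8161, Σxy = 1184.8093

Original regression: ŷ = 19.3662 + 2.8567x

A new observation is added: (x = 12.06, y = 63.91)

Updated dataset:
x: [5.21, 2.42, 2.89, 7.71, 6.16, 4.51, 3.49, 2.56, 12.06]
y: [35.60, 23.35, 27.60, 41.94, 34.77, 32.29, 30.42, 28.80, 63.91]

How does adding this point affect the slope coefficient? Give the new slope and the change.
The slope changes from 2.8567 to 3.7446 (change of +0.8879, or +31.1%).

The new point has HIGH LEVERAGE: x = 12.06 is far from the original mean x̄ = 34.95/8 ≈ 4.37 (original range [2.42, 7.71]).

Step 1: Update the sums with the new point (n goes from 8 to 9)
Σx  = 34.95 + 12.06 = 47.01
Σy  = 254.77 + 63.91 = 318.68
Σx² = 177.8161 + 12.06² = 177.8161 + 145.4436 = 323.2597
Σxy = 1184.8093 + 12.06×63.91 = 1184.8093 + 770.7546 = 1955.5639

Step 2: Recompute the slope with b₁ = (nΣxy − ΣxΣy) / (nΣx² − (Σx)²)
Numerator   = 9×1955.5639 − 47.01×318.68 = 17600.0751 − 14981.1468 = 2618.9283
Denominator = 9×323.2597 − 47.01² = 2909.3373 − 2209.9401 = 699.3972
b₁(new) = 2618.9283 / 699.3972 = 3.7446

(Same formula on the original sums: (8×1184.8093 − 34.95×254.77) / (8×177.8161 − 34.95²) = 574.2629 / 201.0263 = 2.8567, matching the given fit.)

Step 3: Change in slope
Δβ₁ = 3.7446 − 2.8567 = +0.8879
Relative change = +0.8879 / 2.8567 × 100% = +31.1%
→ the slope increases when the point is added.

A high-leverage point only changes the slope if it is off the original line; here y = 63.91 is above the original trend, so the slope increases.
In practice: refit with and without it and report both if conclusions differ.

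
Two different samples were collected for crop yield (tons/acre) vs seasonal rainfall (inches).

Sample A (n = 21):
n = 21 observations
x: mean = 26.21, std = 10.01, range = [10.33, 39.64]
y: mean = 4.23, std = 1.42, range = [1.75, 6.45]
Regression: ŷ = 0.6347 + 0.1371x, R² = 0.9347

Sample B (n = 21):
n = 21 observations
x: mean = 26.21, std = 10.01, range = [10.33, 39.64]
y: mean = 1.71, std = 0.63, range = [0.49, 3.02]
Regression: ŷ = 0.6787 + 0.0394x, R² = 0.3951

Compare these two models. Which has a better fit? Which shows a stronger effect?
Model A has the better fit (R² = 0.9347 vs 0.3951). Model A shows the stronger effect (|β₁| = 0.1371 vs 0.0394).

Model Comparison:

Fit — compare R²:
- Model A: R² = 0.9347 → 93.47% of variance in crop yield explained
- Model B: R² = 0.3951 → 39.51% of variance in crop yield explained
- 0.9347 > 0.3951 → Model A has the better fit

Which has the larger per-inch effect? (|β₁|)
- Model A: β₁ = 0.1371 → predicted crop yield rises 0.1371 tons/acre per additional inch of rainfall
- Model B: β₁ = 0.0394 → predicted crop yield rises 0.0394 tons/acre per additional inch of rainfall
- |0.1371| > |0.0394| → Model A shows the stronger marginal effect

Notes:
- A steeper slope doesn't make a better model if the scatter around the line is large.
- A better fit (higher R²) doesn't necessarily mean a more important relationship.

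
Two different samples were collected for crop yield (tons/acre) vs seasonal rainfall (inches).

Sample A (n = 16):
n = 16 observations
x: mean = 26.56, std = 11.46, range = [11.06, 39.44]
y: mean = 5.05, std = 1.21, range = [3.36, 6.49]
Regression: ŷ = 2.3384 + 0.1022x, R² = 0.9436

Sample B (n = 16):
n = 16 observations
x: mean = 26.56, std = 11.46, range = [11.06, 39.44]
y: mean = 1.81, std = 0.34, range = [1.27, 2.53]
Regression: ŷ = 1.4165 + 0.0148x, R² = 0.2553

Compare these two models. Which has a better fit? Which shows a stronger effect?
Model A has the better fit (R² = 0.9436 vs 0.2553). Model A shows the stronger effect (|β₁| = 0.1022 vs 0.0148).

Model Comparison:

Fit — compare R²:
- Model A: R² = 0.9436 → 94.36% of variance in crop yield explained
- Model B: R² = 0.2553 → 25.53% of variance in crop yield explained
- 0.9436 > 0.2553 → Model A has the better fit

Effect size (slope magnitude):
- Model A: β₁ = 0.1022 → predicted crop yield rises 0.1022 tons/acre per additional inch of rainfall
- Model B: β₁ = 0.0148 → predicted crop yield rises 0.0148 tons/acre per additional inch of rainfall
- |0.1022| > |0.0148| → Model A shows the stronger marginal effect

Notes:
- A steeper slope doesn't make a better model if the scatter around the line is large.
- R² measures how tightly points cluster around the line; β₁ measures how steep the line is — they answer different questions.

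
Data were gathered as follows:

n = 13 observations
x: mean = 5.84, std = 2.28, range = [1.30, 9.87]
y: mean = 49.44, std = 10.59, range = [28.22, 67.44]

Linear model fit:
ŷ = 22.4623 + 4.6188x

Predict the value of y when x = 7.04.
ŷ = 54.9787

x = 7.04 lies inside the observed range [1.30, 9.87], so the fitted equation applies directly:

ŷ = 22.4623 + 4.6188 × 7.04
ŷ = 22.4623 + 32.5164
ŷ = 54.9787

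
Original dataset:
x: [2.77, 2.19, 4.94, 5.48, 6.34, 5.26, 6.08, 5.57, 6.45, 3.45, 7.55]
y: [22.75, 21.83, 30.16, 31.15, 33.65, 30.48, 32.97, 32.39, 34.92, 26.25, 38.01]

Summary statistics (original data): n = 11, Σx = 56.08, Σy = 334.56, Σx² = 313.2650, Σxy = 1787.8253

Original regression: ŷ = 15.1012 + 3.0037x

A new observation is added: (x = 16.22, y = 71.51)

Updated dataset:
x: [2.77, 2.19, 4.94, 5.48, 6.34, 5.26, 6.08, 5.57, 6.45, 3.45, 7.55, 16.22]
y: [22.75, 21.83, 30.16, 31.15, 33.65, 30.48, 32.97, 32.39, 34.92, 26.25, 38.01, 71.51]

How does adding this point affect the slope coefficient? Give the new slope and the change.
Adding the point moves β₁ from 3.0037 to 3.5606, i.e. it increases by 0.5569 (+18.5%).

The new point has HIGH LEVERAGE: x = 16.22 is far from the original mean x̄ = 56.08/11 ≈ 5.10 (original range [2.19, 7.55]).

Step 1: Update the sums with the new point (n goes from 11 to 12)
Σx  = 56.08 + 16.22 = 72.30
Σy  = 334.56 + 71.51 = 406.07
Σx² = 313.2650 + 16.22² = 313.2650 + 263.0884 = 576.3534
Σxy = 1787.8253 + 16.22×71.51 = 1787.8253 + 1159.8922 = 2947.7175

Step 2: Recompute the slope with b₁ = (nΣxy − ΣxΣy) / (nΣx² − (Σx)²)
Numerator   = 12×2947.7175 − 72.30×406.07 = 35372.6100 − 29358.8610 = 6013.7490
Denominator = 12×576.3534 − 72.30² = 6916.2408 − 5227.2900 = 1688.9508
b₁(new) = 6013.7490 / 1688.9508 = 3.5606

(Same formula on the original sums: (11×1787.8253 − 56.08×334.56) / (11×313.2650 − 56.08²) = 903.9535 / 300.9486 = 3.0037, matching the given fit.)

Step 3: Change in slope
Δβ₁ = 3.5606 − 3.0037 = +0.5569
Relative change = +0.5569 / 3.0037 × 100% = +18.5%
→ the slope increases when the point is added.

A high-leverage point only changes the slope if it is off the original line; here y = 71.51 is above the original trend, so the slope increases.
In practice: examine leverage (hᵢ) and Cook's distance rather than deleting it automatically; refit with and without it and report both if conclusions differ.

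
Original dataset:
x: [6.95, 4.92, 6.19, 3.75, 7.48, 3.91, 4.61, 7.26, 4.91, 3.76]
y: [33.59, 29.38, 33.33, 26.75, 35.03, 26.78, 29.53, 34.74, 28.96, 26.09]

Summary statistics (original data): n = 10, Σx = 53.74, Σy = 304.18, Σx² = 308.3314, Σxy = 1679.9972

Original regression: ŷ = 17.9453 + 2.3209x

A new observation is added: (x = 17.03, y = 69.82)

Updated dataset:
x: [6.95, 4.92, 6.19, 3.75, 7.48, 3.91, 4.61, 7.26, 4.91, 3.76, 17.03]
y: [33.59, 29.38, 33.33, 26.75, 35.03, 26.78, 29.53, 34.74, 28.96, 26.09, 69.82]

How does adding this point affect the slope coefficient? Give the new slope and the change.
New slope β₁ = 3.2357 versus 2.3209 before: a change of +0.9148 (+39.4%).

The new point has HIGH LEVERAGE: x = 17.03 is far from the original mean x̄ = 53.74/10 ≈ 5.37 (original range [3.75, 7.48]).

Step 1: Update the sums with the new point (n goes from 10 to 11)
Σx  = 53.74 + 17.03 = 70.77
Σy  = 304.18 + 69.82 = 374.00
Σx² = 308.3314 + 17.03² = 308.3314 + 290.0209 = 598.3523
Σxy = 1679.9972 + 17.03×69.82 = 1679.9972 + 1189.0346 = 2869.0318

Step 2: Recompute the slope with b₁ = (nΣxy − ΣxΣy) / (nΣx² − (Σx)²)
Numerator   = 11×2869.0318 − 70.77×374.00 = 31559.3498 − 26467.9800 = 5091.3698
Denominator = 11×598.3523 − 70.77² = 6581.8753 − 5008.3929 = 1573.4824
b₁(new) = 5091.3698 / 1573.4824 = 3.2357

(Same formula on the original sums: (10×1679.9972 − 53.74×304.18) / (10×308.3314 − 53.74²) = 453.3388 / 195.3264 = 2.3209, matching the given fit.)

Step 3: Change in slope
Δβ₁ = 3.2357 − 2.3209 = +0.9148
Relative change = +0.9148 / 2.3209 × 100% = +39.4%
→ the slope increases when the point is added.

Because the point sits above the extension of the original line at a high-leverage x, it tilts the fit up.
In practice: investigate whether it comes from the same population as the rest of the sample; examine leverage (hᵢ) and Cook's distance rather than deleting it automatically.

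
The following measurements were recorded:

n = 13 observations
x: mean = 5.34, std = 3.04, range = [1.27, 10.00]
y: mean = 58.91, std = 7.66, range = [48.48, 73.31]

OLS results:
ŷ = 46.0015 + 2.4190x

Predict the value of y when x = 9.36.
ŷ = 68.6433

To predict y for x = 9.36, substitute into the regression equation:

ŷ = 46.0015 + 2.4190 × 9.36
ŷ = 46.0015 + 22.6418
ŷ = 68.6433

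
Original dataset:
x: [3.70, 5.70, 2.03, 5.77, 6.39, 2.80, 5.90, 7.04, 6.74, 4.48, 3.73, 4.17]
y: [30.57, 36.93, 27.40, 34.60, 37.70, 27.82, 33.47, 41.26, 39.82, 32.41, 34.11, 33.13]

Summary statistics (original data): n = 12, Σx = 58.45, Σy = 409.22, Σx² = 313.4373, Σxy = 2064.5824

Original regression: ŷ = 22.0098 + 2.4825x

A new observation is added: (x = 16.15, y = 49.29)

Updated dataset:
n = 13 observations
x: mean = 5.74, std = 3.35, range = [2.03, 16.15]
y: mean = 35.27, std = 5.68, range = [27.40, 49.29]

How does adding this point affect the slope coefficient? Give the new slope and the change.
New slope β₁ = 1.5699 versus 2.4825 before: a change of -0.9126 (-36.8%).

The new point has HIGH LEVERAGE: x = 16.15 is far from the original mean x̄ = 58.45/12 ≈ 4.87 (original range [2.03, 7.04]).

Step 1: Update the sums with the new point (n goes from 12 to 13)
Σx  = 58.45 + 16.15 = 74.60
Σy  = 409.22 + 49.29 = 458.51
Σx² = 313.4373 + 16.15² = 313.4373 + 260.8225 = 574.2598
Σxy = 2064.5824 + 16.15×49.29 = 2064.5824 + 796.0335 = 2860.6159

Step 2: Recompute the slope with b₁ = (nΣxy − ΣxΣy) / (nΣx² − (Σx)²)
Numerator   = 13×2860.6159 − 74.60×458.51 = 37188.0067 − 34204.8460 = 2983.1607
Denominator = 13×574.2598 − 74.60² = 7465.3774 − 5565.1600 = 1900.2174
b₁(new) = 2983.1607 / 1900.2174 = 1.5699

(Same formula on the original sums: (12×2064.5824 − 58.45×409.22) / (12×313.4373 − 58.45²) = 856.0798 / 344.8451 = 2.4825, matching the given fit.)

Step 3: Change in slope
Δβ₁ = 1.5699 − 2.4825 = -0.9126
Relative change = -0.9126 / 2.4825 × 100% = -36.8%
→ the slope decreases when the point is added.

Because the point sits below the extension of the original line at a high-leverage x, it tilts the fit down.
In practice: check such a point for data-entry or measurement error.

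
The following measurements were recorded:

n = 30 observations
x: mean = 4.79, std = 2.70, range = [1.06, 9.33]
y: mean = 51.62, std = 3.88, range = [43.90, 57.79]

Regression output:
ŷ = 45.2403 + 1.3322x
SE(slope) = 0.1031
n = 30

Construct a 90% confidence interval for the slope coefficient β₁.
The 90% CI for β₁ is (1.1568, 1.5076)

Confidence interval for the slope:

The 90% CI for β₁ is: β̂₁ ± t*(α/2, n-2) × SE(β̂₁)

Step 1: Find critical t-value
- Confidence level = 0.9
- Degrees of freedom = n - 2 = 30 - 2 = 28
- t*(α/2, 28) = 1.7011

Step 2: Calculate margin of error
Margin = 1.7011 × 0.1031 = 0.1754

Step 3: Construct interval
CI = 1.3322 ± 0.1754
CI = (1.1568, 1.5076)

Interpretation: intervals built this way capture the true β₁ in 90% of repeated samples; here the plausible range for the per-unit effect of x on y is 1.1568 to 1.5076.
Since 0 is outside the interval, a two-sided test at α = 0.10 would reject H₀: β₁ = 0.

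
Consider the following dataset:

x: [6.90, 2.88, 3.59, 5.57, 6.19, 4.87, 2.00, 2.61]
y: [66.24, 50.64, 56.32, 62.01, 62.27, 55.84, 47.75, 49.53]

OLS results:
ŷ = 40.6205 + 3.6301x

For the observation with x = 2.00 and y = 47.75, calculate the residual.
Residual = -0.1307

The residual is the difference between the actual value and the predicted value:

Residual = y - ŷ

Step 1: Calculate predicted value
ŷ = 40.6205 + 3.6301 × 2.00
ŷ = 47.8807

Step 2: Calculate residual
Residual = 47.75 - 47.8807
Residual = -0.1307

Sign check: y < ŷ, so the point is below the line and the fit overestimates here.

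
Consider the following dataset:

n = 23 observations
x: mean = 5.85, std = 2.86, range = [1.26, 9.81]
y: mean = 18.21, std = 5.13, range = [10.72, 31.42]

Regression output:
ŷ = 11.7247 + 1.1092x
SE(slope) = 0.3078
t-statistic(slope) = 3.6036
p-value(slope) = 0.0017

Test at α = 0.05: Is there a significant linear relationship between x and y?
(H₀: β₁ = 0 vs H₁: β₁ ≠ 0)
Reject H₀: p-value = 0.0017 < α = 0.05. The linear relationship is significant at the 5% level.

Hypothesis test for the slope coefficient:

H₀: β₁ = 0 (no linear relationship)
H₁: β₁ ≠ 0 (linear relationship exists)

Test statistic: t = β̂₁ / SE(β̂₁) = 1.1092 / 0.3078 = 3.6036

p = 0.0017: how often a slope estimate this far from 0 (in SE units) would arise by chance if β₁ were truly 0.

Decision rule: reject H₀ if p-value < α.
p-value = 0.0017 < α = 0.05 → reject H₀.

Conclusion: the linear association between x and y is significant at the 5% level.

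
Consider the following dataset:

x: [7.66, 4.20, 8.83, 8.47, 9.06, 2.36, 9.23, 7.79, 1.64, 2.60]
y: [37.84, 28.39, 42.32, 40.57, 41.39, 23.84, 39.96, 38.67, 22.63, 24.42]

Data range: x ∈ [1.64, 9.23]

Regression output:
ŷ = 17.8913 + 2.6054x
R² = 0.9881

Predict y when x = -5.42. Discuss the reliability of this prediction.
ŷ = 3.7700, but this is extrapolation (below the data range [1.64, 9.23]) and may be unreliable.

Prediction calculation:
ŷ = 17.8913 + 2.6054 × (-5.42)
ŷ = 3.7700

Reliability:
- Data range: x ∈ [1.64, 9.23]
- Prediction point: x = -5.42 is 7.06 units below the observed range → this is EXTRAPOLATION, not interpolation

Why that matters here:
- The linear relationship may not hold outside the observed range
- R² describes fit only over the sampled x values; it says nothing about behaviour beyond them

The R² = 0.9881 only validates the fit within [1.64, 9.23]; treat ŷ = 3.7700 with caution.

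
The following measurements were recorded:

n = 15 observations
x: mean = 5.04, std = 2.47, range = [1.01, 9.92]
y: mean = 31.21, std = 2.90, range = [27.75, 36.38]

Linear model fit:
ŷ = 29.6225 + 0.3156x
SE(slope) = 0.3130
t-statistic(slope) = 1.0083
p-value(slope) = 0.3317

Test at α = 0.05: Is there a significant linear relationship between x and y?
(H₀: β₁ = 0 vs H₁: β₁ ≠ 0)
p-value = 0.3317 ≥ α = 0.05, so we fail to reject H₀. The relationship is not significant.

Hypothesis test for the slope coefficient:

H₀: β₁ = 0 (no linear relationship)
H₁: β₁ ≠ 0 (linear relationship exists)

Test statistic: t = β̂₁ / SE(β̂₁) = 0.3156 / 0.3130 = 1.0083

With df = 13, the two-sided p-value for |t| = 1.0083 is 0.3317.

Decision rule: reject H₀ if p-value < α.
p-value = 0.3317 ≥ α = 0.05 → fail to reject H₀.

Conclusion: the linear association between x and y is not significant at the 5% level.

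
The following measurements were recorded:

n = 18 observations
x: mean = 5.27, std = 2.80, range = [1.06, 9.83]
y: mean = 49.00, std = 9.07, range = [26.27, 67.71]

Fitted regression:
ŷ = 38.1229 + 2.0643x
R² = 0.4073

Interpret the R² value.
R² = 0.4073 means 40.73% of the variation in y is explained by the linear relationship with x. This indicates a moderate fit.

R² = 1 − SS_res/SS_tot compares the residual scatter to the total scatter of y about its mean.

Here R² = 0.4073:
- Explained: 40.73% of the variation in y
- Unexplained (residual): 100% − 40.73% = 59.27%
- Rule of thumb (below 0.3 weak; 0.3 to below 0.7 moderate; 0.7 and above strong) → moderate

Note: R² never decreases when predictors are added, so it should not be used alone to compare models of different size.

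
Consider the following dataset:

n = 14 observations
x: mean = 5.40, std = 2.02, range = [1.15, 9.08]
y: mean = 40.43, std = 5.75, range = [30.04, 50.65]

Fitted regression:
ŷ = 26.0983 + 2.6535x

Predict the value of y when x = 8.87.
ŷ = 49.6348

x = 8.87 lies inside the observed range [1.15, 9.08], so the fitted equation applies directly:

ŷ = 26.0983 + 2.6535 × 8.87
ŷ = 26.0983 + 23.5365
ŷ = 49.6348

This is a point prediction; actual observations scatter around it by roughly the residual standard deviation.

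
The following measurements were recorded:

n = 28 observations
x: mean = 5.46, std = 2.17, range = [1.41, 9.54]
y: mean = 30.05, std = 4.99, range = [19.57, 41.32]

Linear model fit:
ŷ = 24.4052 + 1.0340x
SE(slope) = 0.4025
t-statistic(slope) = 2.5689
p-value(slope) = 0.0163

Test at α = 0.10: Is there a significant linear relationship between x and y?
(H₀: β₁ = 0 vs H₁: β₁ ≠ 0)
Reject H₀: p-value = 0.0163 < α = 0.10. The linear relationship is significant at the 10% level.

Hypothesis test for the slope coefficient:

H₀: β₁ = 0 (no linear relationship)
H₁: β₁ ≠ 0 (linear relationship exists)

Test statistic: t = β̂₁ / SE(β̂₁) = 1.0340 / 0.4025 = 2.5689

With df = 26, the two-sided p-value for |t| = 2.5689 is 0.0163.

Decision rule: reject H₀ if p-value < α.
p-value = 0.0163 < α = 0.10 → reject H₀.

Conclusion: the linear association between x and y is significant at the 10% level.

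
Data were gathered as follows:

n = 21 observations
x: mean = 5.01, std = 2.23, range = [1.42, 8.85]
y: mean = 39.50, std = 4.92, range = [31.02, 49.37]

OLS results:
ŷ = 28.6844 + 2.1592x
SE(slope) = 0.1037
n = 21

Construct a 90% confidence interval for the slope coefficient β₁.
The 90% CI for β₁ is (1.9799, 2.3385)

Confidence interval for the slope:

The 90% CI for β₁ is: β̂₁ ± t*(α/2, n-2) × SE(β̂₁)

Step 1: Find critical t-value
- Confidence level = 0.9
- Degrees of freedom = n - 2 = 21 - 2 = 19
- t*(α/2, 19) = 1.7291

Step 2: Calculate margin of error
Margin = 1.7291 × 0.1037 = 0.1793

Step 3: Construct interval
CI = 2.1592 ± 0.1793
CI = (1.9799, 2.3385)

Interpretation: We are 90% confident that the true slope β₁ lies between 1.9799 and 2.3385.
Since 0 is outside the interval, a two-sided test at α = 0.10 would reject H₀: β₁ = 0.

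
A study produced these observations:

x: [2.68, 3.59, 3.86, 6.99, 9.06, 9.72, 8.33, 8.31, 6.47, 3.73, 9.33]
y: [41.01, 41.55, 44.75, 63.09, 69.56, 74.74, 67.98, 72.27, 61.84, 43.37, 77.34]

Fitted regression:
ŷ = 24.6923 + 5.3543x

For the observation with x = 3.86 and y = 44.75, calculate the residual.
Residual = -0.6099

The residual is the difference between the actual value and the predicted value:

Residual = y - ŷ

Step 1: Calculate predicted value
ŷ = 24.6923 + 5.3543 × 3.86
ŷ = 45.3599

Step 2: Calculate residual
Residual = 44.75 - 45.3599
Residual = -0.6099

Interpretation: the model overestimates the actual value by 0.6099 at this point (negative residual → observation lies below the fitted line).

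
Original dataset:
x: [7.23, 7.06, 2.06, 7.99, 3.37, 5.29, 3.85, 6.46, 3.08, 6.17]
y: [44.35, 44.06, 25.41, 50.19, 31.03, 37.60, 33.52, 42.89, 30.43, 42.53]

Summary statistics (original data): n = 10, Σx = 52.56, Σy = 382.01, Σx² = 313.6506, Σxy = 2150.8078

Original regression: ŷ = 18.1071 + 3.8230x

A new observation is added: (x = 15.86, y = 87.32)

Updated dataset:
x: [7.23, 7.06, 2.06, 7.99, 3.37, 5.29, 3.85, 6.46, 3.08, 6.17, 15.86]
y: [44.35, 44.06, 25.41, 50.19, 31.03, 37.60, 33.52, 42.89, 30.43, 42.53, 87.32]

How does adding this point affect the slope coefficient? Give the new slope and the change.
Adding the point moves β₁ from 3.8230 to 4.4154, i.e. it increases by 0.5924 (+15.5%).

The new point has HIGH LEVERAGE: x = 15.86 is far from the original mean x̄ = 52.56/10 ≈ 5.26 (original range [2.06, 7.99]).

Step 1: Update the sums with the new point (n goes from 10 to 11)
Σx  = 52.56 + 15.86 = 68.42
Σy  = 382.01 + 87.32 = 469.33
Σx² = 313.6506 + 15.86² = 313.6506 + 251.5396 = 565.1902
Σxy = 2150.8078 + 15.86×87.32 = 2150.8078 + 1384.8952 = 3535.7030

Step 2: Recompute the slope with b₁ = (nΣxy − ΣxΣy) / (nΣx² − (Σx)²)
Numerator   = 11×3535.7030 − 68.42×469.33 = 38892.7330 − 32111.5586 = 6781.1744
Denominator = 11×565.1902 − 68.42² = 6217.0922 − 4681.2964 = 1535.7958
b₁(new) = 6781.1744 / 1535.7958 = 4.4154

(Same formula on the original sums: (10×2150.8078 − 52.56×382.01) / (10×313.6506 − 52.56²) = 1429.6324 / 373.9524 = 3.8230, matching the given fit.)

Step 3: Change in slope
Δβ₁ = 4.4154 − 3.8230 = +0.5924
Relative change = +0.5924 / 3.8230 × 100% = +15.5%
→ the slope increases when the point is added.

Because the point sits above the extension of the original line at a high-leverage x, it tilts the fit up.
In practice: investigate whether it comes from the same population as the rest of the sample; refit with and without it and report both if conclusions differ.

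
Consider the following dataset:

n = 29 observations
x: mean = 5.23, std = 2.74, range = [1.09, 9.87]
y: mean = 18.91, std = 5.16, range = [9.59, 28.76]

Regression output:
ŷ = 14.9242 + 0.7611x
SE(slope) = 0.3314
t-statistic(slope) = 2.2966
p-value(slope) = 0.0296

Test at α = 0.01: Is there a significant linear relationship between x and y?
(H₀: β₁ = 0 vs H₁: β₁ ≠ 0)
Since p-value = 0.0296 ≥ α = 0.01, fail to reject H₀ — the slope is not significantly different from 0.

Hypothesis test for the slope coefficient:

H₀: β₁ = 0 (no linear relationship)
H₁: β₁ ≠ 0 (linear relationship exists)

Test statistic: t = β̂₁ / SE(β̂₁) = 0.7611 / 0.3314 = 2.2966

p = 0.0296: how often a slope estimate this far from 0 (in SE units) would arise by chance if β₁ were truly 0.

Decision rule: reject H₀ if p-value < α.
p-value = 0.0296 ≥ α = 0.01 → fail to reject H₀.

There is not sufficient evidence at the 1% significance level to conclude that a linear relationship exists between x and y.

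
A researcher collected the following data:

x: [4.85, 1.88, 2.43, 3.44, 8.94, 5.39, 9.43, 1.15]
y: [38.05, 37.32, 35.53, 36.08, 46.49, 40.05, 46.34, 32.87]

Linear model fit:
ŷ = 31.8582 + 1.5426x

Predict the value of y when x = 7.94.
ŷ = 44.1064

x = 7.94 lies inside the observed range [1.15, 9.43], so the fitted equation applies directly:

ŷ = 31.8582 + 1.5426 × 7.94
ŷ = 31.8582 + 12.2482
ŷ = 44.1064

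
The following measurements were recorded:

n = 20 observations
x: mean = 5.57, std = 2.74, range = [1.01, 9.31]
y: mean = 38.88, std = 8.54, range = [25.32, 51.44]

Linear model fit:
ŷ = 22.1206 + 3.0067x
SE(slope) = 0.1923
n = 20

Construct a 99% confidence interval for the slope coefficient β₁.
The 99% CI for β₁ is (2.4532, 3.5602)

Confidence interval for the slope:

The 99% CI for β₁ is: β̂₁ ± t*(α/2, n-2) × SE(β̂₁)

Step 1: Find critical t-value
- Confidence level = 0.99
- Degrees of freedom = n - 2 = 20 - 2 = 18
- t*(α/2, 18) = 2.8784

Step 2: Calculate margin of error
Margin = 2.8784 × 0.1923 = 0.5535

Step 3: Construct interval
CI = 3.0067 ± 0.5535
CI = (2.4532, 3.5602)

Interpretation: We are 99% confident that the true slope β₁ lies between 2.4532 and 3.5602.
Both endpoints are positive, so the data support a genuinely positive slope at this confidence level.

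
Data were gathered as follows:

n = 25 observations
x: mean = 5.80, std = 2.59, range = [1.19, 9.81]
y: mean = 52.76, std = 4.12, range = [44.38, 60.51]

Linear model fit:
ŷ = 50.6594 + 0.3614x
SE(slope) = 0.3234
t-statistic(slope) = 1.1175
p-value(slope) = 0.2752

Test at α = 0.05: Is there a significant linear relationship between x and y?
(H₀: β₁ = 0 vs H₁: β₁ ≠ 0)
p-value = 0.2752 ≥ α = 0.05, so we fail to reject H₀. The relationship is not significant.

Hypothesis test for the slope coefficient:

H₀: β₁ = 0 (no linear relationship)
H₁: β₁ ≠ 0 (linear relationship exists)

Test statistic: t = β̂₁ / SE(β̂₁) = 0.3614 / 0.3234 = 1.1175

The p-value (0.2752) is the probability, under H₀, of a t-statistic at least as extreme as |t| = 1.1175 (two-sided, df = n − 2 = 23).

Decision rule: reject H₀ if p-value < α.
p-value = 0.2752 ≥ α = 0.05 → fail to reject H₀.

At α = 0.05 the data do not provide convincing evidence of a nonzero slope.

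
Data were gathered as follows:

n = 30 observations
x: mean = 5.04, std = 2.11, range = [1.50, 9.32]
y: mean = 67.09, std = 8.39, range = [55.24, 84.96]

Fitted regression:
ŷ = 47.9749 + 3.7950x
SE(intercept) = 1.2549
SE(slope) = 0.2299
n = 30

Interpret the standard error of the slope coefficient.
The slope 3.7950 is pinned down to within about ±0.2299 (one SE) by these data — relative uncertainty 6.1%, i.e. precise.

SE(β̂₁) = 0.2299 says: if we drew many samples of n = 30 from the same population and refit each time, the fitted slopes would scatter with a standard deviation of roughly 0.2299 around the true β₁.

Relative precision:
- SE / |β̂₁| = 0.2299 / 3.7950 = 6.1%
- Rule of thumb (under 20%: precise; 20% to under 50%: moderately precise; 50% or more: imprecise) → precise

Link to the t-test: t = β̂₁ / SE(β̂₁) = 3.7950 / 0.2299 = 16.5072, the statistic for H₀: β₁ = 0.

What drives SE(β̂₁): wider spread of x values → smaller SE.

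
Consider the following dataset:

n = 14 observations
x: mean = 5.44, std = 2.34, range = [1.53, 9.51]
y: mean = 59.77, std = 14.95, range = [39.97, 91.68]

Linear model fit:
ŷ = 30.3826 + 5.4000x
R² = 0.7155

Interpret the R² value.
The model explains 71.55% of the variance in y (R² = 0.7155), leaving 28.45% unexplained; the fit is strong.

The coefficient of determination R² is the fraction of the total variation in y that the fitted line accounts for.

Here R² = 0.7155:
- Explained: 71.55% of the variation in y
- Unexplained (residual): 100% − 71.55% = 28.45%
- Rule of thumb (below 0.3 weak; 0.3 to below 0.7 moderate; 0.7 and above strong) → strong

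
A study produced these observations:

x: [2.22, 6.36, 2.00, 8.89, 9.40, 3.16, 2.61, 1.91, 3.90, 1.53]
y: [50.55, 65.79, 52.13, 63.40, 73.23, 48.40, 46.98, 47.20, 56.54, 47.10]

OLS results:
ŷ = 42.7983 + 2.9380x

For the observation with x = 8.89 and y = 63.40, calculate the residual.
Residual = -5.5171

The residual is the difference between the actual value and the predicted value:

Residual = y - ŷ

Step 1: Calculate predicted value
ŷ = 42.7983 + 2.9380 × 8.89
ŷ = 68.9171

Step 2: Calculate residual
Residual = 63.40 - 68.9171
Residual = -5.5171

Interpretation: the model overestimates the actual value by 5.5171 at this point (negative residual → observation lies below the fitted line).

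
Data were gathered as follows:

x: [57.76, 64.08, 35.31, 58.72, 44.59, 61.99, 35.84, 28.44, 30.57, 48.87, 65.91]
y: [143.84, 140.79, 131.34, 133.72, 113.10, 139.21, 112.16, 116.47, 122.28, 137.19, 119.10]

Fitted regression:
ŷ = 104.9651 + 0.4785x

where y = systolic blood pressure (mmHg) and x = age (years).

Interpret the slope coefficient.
An increase of one year in age is associated with a 0.4785 mmHg increase in predicted blood pressure.

β₁ = 0.4785 is the change in predicted blood pressure (mmHg) per additional year of age.

Interpretation:
- Age up by 1 year → predicted blood pressure increases by 0.4785 mmHg
- The effect is assumed constant over the observed range of x (linearity)
- The sign (+) gives the direction; the magnitude 0.4785 gives the size of the effect per year

The intercept β₀ = 104.9651 is the predicted blood pressure when age = 0; since the smallest observed x is 28.44, this is an extrapolation and mainly anchors the line.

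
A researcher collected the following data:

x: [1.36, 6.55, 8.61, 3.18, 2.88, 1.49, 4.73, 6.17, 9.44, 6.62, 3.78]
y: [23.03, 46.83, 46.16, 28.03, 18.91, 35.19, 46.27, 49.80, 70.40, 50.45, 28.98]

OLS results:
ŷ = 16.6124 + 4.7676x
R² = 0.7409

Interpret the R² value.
The model explains 74.09% of the variance in y (R² = 0.7409), leaving 25.91% unexplained; the fit is strong.

R² (coefficient of determination) measures the proportion of variance in y explained by the regression model.

Here R² = 0.7409:
- Explained: 74.09% of the variation in y
- Unexplained (residual): 100% − 74.09% = 25.91%
- Rule of thumb (below 0.3 weak; 0.3 to below 0.7 moderate; 0.7 and above strong) → strong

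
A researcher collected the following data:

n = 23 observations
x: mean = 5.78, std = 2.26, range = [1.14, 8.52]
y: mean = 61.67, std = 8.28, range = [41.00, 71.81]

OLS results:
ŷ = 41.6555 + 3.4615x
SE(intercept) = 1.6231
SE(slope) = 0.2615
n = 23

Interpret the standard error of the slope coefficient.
The slope 3.4615 is pinned down to within about ±0.2615 (one SE) by these data — relative uncertainty 7.6%, i.e. precise.

SE(β̂₁) = 0.2615 says: if we drew many samples of n = 23 from the same population and refit each time, the fitted slopes would scatter with a standard deviation of roughly 0.2615 around the true β₁.

Relative precision:
- SE / |β̂₁| = 0.2615 / 3.4615 = 7.6%
- Rule of thumb (under 20%: precise; 20% to under 50%: moderately precise; 50% or more: imprecise) → precise

Rough 95% range (±2 SE): 3.4615 ± 0.5230 → (2.9385, 3.9845).

What drives SE(β̂₁): larger n (here n = 23) → smaller SE; wider spread of x values → smaller SE; more residual scatter → larger SE.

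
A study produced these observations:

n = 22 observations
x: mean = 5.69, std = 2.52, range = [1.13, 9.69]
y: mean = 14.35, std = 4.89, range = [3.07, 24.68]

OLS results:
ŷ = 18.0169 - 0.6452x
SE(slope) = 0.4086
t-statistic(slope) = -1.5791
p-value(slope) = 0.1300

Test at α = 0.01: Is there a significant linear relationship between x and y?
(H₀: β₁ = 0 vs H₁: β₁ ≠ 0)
Since p-value = 0.1300 ≥ α = 0.01, fail to reject H₀ — the slope is not significantly different from 0.

Hypothesis test for the slope coefficient:

H₀: β₁ = 0 (no linear relationship)
H₁: β₁ ≠ 0 (linear relationship exists)

Test statistic: t = β̂₁ / SE(β̂₁) = -0.6452 / 0.4086 = -1.5791

The p-value (0.1300) is the probability, under H₀, of a t-statistic at least as extreme as |t| = 1.5791 (two-sided, df = n − 2 = 20).

Decision rule: reject H₀ if p-value < α.
p-value = 0.1300 ≥ α = 0.01 → fail to reject H₀.

At α = 0.01 the data do not provide convincing evidence of a nonzero slope.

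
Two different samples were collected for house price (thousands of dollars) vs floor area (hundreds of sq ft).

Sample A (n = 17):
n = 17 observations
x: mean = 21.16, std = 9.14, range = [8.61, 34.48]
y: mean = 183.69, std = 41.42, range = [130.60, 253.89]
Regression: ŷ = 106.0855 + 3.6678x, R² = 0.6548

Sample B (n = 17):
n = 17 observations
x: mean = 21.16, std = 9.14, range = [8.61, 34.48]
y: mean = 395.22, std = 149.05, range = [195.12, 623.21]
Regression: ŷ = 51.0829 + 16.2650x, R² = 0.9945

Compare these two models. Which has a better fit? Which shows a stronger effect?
Model B has the better fit (R² = 0.9945 vs 0.6548). Model B shows the stronger effect (|β₁| = 16.2650 vs 3.6678).

Model Comparison:

Goodness of fit (R²):
- Model A: R² = 0.6548 → 65.48% of variance in house price explained
- Model B: R² = 0.9945 → 99.45% of variance in house price explained
- 0.9945 > 0.6548 → Model B has the better fit

Which has the larger per-hundred sq ft effect? (|β₁|)
- Model A: β₁ = 3.6678 → predicted house price rises 3.6678 thousand dollars per additional hundred sq ft of floor area
- Model B: β₁ = 16.2650 → predicted house price rises 16.2650 thousand dollars per additional hundred sq ft of floor area
- |3.6678| < |16.2650| → Model B shows the stronger marginal effect

Note: R² measures how tightly points cluster around the line; β₁ measures how steep the line is — they answer different questions.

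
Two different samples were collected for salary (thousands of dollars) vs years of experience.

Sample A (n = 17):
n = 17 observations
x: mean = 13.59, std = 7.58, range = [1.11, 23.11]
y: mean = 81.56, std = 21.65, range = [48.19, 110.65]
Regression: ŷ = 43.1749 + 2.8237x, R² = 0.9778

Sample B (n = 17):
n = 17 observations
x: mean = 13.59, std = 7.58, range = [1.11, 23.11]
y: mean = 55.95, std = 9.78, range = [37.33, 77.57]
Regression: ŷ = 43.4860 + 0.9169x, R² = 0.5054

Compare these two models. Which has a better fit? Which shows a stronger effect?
Model A has the better fit (R² = 0.9778 vs 0.5054). Model A shows the stronger effect (|β₁| = 2.8237 vs 0.9169).

Model Comparison:

Which explains more variance? (R²)
- Model A: R² = 0.9778 → 97.78% of variance in salary explained
- Model B: R² = 0.5054 → 50.54% of variance in salary explained
- 0.9778 > 0.5054 → Model A has the better fit

Strength of effect — compare |β₁|:
- Model A: β₁ = 2.8237 → predicted salary rises 2.8237 thousand dollars per additional year of experience
- Model B: β₁ = 0.9169 → predicted salary rises 0.9169 thousand dollars per additional year of experience
- |2.8237| > |0.9169| → Model A shows the stronger marginal effect

Notes:
- A steeper slope doesn't make a better model if the scatter around the line is large.
- The two samples could reflect different populations, time periods, or measurement quality.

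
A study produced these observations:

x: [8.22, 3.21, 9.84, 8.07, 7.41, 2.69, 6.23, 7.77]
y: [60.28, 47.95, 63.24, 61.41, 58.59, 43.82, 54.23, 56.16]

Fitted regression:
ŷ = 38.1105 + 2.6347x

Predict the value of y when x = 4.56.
ŷ = 50.1247

Plug x = 4.56 into the fitted line:

ŷ = 38.1105 + 2.6347 × 4.56
ŷ = 38.1105 + 12.0142
ŷ = 50.1247

This is the fitted mean response at that x — an individual observation would come with a wider prediction interval.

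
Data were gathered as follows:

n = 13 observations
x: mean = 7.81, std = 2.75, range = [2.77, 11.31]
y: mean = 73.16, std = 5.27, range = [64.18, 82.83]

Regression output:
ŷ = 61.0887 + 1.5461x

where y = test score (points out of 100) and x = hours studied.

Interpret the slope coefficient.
An increase of one hour in study time is associated with a 1.5461 points increase in predicted test score.

The slope β₁ = 1.5461 gives the rate at which the fitted test score changes with study time.

Interpretation:
- Study time up by 1 hour → predicted test score increases by 1.5461 points
- This is a linear approximation: the same per-unit change is assumed across the whole observed x range
- The sign (+) gives the direction; the magnitude 1.5461 gives the size of the effect per hour

(β₀ = 61.0887 is the fitted value at x = 0 and is not part of the slope interpretation.)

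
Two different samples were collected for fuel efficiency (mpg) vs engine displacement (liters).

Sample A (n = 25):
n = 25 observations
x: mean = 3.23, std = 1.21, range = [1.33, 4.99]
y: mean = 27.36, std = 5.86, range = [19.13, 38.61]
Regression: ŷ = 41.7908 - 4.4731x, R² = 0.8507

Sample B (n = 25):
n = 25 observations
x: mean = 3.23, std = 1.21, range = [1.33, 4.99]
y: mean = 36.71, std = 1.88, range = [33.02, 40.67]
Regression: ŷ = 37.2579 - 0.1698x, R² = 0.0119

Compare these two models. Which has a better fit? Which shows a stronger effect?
Model A has the better fit (R² = 0.8507 vs 0.0119). Model A shows the stronger effect (|β₁| = 4.4731 vs 0.1698).

Model Comparison:

Which explains more variance? (R²)
- Model A: R² = 0.8507 → 85.07% of variance in fuel efficiency explained
- Model B: R² = 0.0119 → 1.19% of variance in fuel efficiency explained
- 0.8507 > 0.0119 → Model A has the better fit

Strength of effect — compare |β₁|:
- Model A: β₁ = -4.4731 → predicted fuel efficiency falls 4.4731 mpg per additional liter of engine displacement
- Model B: β₁ = -0.1698 → predicted fuel efficiency falls 0.1698 mpg per additional liter of engine displacement
- |-4.4731| > |-0.1698| → Model A shows the stronger marginal effect

Note: A better fit (higher R²) doesn't necessarily mean a more important relationship.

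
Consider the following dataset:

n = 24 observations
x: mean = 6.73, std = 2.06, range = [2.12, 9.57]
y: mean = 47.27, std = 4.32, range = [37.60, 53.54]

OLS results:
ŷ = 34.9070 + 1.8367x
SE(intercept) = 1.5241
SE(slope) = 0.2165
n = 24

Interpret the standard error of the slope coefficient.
SE(β̂₁) = 0.2165 is the estimated standard deviation of the slope estimate across repeated samples; relative to β̂₁ = 1.8367 that is 11.8%, a precise estimate.

SE(β̂₁) = s / √Sxx, where s is the residual standard deviation and Sxx = Σ(x − x̄)². It is the yardstick for how far β̂₁ = 1.8367 could plausibly be from the true slope.

Relative precision:
- SE / |β̂₁| = 0.2165 / 1.8367 = 11.8%
- Rule of thumb (under 20%: precise; 20% to under 50%: moderately precise; 50% or more: imprecise) → precise

Link to the t-test: t = β̂₁ / SE(β̂₁) = 1.8367 / 0.2165 = 8.4836, the statistic for H₀: β₁ = 0.

What drives SE(β̂₁): wider spread of x values → smaller SE; larger n (here n = 24) → smaller SE.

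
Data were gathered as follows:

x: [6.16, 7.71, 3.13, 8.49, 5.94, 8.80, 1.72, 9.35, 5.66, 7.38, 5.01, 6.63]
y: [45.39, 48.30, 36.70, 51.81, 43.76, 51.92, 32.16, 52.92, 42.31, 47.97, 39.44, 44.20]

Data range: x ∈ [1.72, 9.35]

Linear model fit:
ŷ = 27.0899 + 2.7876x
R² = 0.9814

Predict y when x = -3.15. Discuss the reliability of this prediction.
ŷ = 18.3090, but this is extrapolation (below the data range [1.72, 9.35]) and may be unreliable.

Prediction calculation:
ŷ = 27.0899 + 2.7876 × (-3.15)
ŷ = 18.3090

Reliability:
- Data range: x ∈ [1.72, 9.35]
- Prediction point: x = -3.15 is 4.87 units below the observed range → this is EXTRAPOLATION, not interpolation

Why that matters here:
- The linear relationship may not hold outside the observed range
- Real relationships often flatten, saturate, or turn nonlinear at extremes
- R² describes fit only over the sampled x values; it says nothing about behaviour beyond them

The R² = 0.9814 only validates the fit within [1.72, 9.35]; treat ŷ = 18.3090 with caution.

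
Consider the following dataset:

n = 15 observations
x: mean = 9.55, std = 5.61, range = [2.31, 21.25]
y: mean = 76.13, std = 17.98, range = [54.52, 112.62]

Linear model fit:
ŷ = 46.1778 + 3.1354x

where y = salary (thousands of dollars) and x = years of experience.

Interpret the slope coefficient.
An increase of one year in experience is associated with a 3.1354 thousand dollars increase in predicted salary.

β₁ = 3.1354 is the change in predicted salary (thousand dollars) per additional year of experience.

Interpretation:
- Experience up by 1 year → predicted salary increases by 3.1354 thousand dollars
- This is a linear approximation: the same per-unit change is assumed across the whole observed x range
- The slope describes association in these data, not necessarily a causal effect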